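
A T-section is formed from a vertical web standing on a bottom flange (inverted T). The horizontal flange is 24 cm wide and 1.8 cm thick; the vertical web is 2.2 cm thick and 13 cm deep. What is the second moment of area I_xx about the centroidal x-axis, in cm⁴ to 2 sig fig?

I_xx ≈ 1400 cm⁴

Treat the section as a set of non-overlapping primitives; coordinates are from the bounding-box lower-left.
Flange: 24 × 1.8, A = 43.2 cm², y = 0.9 cm, Ī = 11.66 cm⁴.
Web: 2.2 × 13, A = 28.6 cm², y = 8.3 cm, Ī = 402.8 cm⁴.
Centroid: ȳ = ΣA·y / ΣA = 3.848 cm.
Transfer each piece to the centroidal x-axis using Ī + A·d² with d = y − 3.848:
  flange: d = -2.948 cm → contributes +387 cm⁴
  web: d = 4.452 cm → contributes +969.7 cm⁴
Total I = 1 357 cm⁴.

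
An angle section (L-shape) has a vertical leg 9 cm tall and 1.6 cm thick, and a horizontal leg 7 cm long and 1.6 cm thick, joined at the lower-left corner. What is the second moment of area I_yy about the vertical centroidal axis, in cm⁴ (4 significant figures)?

I_yy ≈ 90.22 cm⁴

Break the section into simple shapes (no overlaps), measuring from the bottom-left corner of the bounding box.
Vertical leg: 1.6 × 9, A = 14.4 cm², x = 0.8 cm, Ī = 3.072 cm⁴.
Horizontal leg (remainder): 5.4 × 1.6, A = 8.64 cm², x = 4.3 cm, Ī = 20.9952 cm⁴.
Centroid: x̄ = ΣA·x / ΣA = 2.1125 cm.
Transfer each piece to the vertical centroidal axis using Ī + A·d² with d = x − 2.1125:
  vertical leg: d = -1.3125 cm → contributes +27.8783 cm⁴
  horizontal leg (remainder): d = 2.1875 cm → contributes +62.339 cm⁴
Total I = 90.2172 cm⁴.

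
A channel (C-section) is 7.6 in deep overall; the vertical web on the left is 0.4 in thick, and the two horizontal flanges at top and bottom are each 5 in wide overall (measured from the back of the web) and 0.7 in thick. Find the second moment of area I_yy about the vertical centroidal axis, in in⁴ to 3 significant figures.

Decompose the section into non-overlapping parts with the origin at the bottom-left of its bounding rectangle.
Web: 0.4 × 7.6, A = 3.04 in², x = 0.2 in, Ī = 0.040533 in⁴.
Top flange (beyond web): 4.6 × 0.7, A = 3.22 in², x = 2.7 in, Ī = 5.6779 in⁴.
Bottom flange (beyond web): 4.6 × 0.7, A = 3.22 in², x = 2.7 in, Ī = 5.6779 in⁴.
Centroid: x̄ = ΣA·x / ΣA = 1.8983 in.
Transfer each piece to the vertical centroidal axis using Ī + A·d² with d = x − 1.8983:
  web: d = -1.6983 in → contributes +8.8087 in⁴
  top flange (beyond web): d = 0.80169 in → contributes +7.7474 in⁴
  bottom flange (beyond web): d = 0.80169 in → contributes +7.7474 in⁴
Total I = 24.304 in⁴.

I_yy ≈ 24.3 in⁴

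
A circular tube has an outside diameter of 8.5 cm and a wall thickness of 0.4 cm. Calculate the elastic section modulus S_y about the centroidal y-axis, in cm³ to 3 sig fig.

S_y ≈ 19.7 cm³

Treat the section as a set of non-overlapping primitives; coordinates are from the bounding-box lower-left.
Outer circle: ⌀8.5, A = 56.745 cm², x = 4.25 cm, Ī = 256.24 cm⁴.
Bore (subtracted): ⌀7.7, A = 46.566 cm², x = 4.25 cm, Ī = 172.56 cm⁴.
By symmetry the centroid is at mid-width, x̄ = 4.25 cm.
All pieces are centred on the centroidal y-axis, so I = ΣĪ (holes subtracted) = 83.682 cm⁴.
Extreme fibre distance c = 4.25 cm; S = I/c = 19.69 cm³.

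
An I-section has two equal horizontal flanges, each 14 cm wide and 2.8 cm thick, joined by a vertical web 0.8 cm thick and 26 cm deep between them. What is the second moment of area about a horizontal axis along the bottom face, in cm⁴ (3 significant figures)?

I_base ≈ 4.22 × 10⁴ cm⁴

Treat the section as a set of non-overlapping primitives; coordinates are from the bounding-box lower-left.
Bottom flange: 14 × 2.8, A = 39.2 cm², y = 1.4 cm, Ī = 25.611 cm⁴.
Web: 0.8 × 26, A = 20.8 cm², y = 15.8 cm, Ī = 1171.7 cm⁴.
Top flange: 14 × 2.8, A = 39.2 cm², y = 30.2 cm, Ī = 25.611 cm⁴.
Transfer each piece to a horizontal axis along the bottom face using Ī + A·d² with d = y − 0:
  bottom flange: d = 1.4 cm → contributes +102.44 cm⁴
  web: d = 15.8 cm → contributes +6364.2 cm⁴
  top flange: d = 30.2 cm → contributes +35 778 cm⁴
Total I = 42 244 cm⁴.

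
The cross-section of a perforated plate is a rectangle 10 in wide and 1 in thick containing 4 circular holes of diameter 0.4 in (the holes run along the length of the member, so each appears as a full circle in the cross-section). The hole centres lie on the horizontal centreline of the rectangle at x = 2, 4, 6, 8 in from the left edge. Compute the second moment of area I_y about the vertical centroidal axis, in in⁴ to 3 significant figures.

I_y ≈ 80.8 in⁴

Split into non-overlapping primitives; take the origin at the lower-left of the bounding box.
Plate: 10 × 1, A = 10 in², x = 5 in, Ī = 83.333 in⁴.
Hole 1 (subtracted): ⌀0.4, A = 0.12566 in², x = 2 in, Ī = 0.0012566 in⁴.
Hole 2 (subtracted): ⌀0.4, A = 0.12566 in², x = 4 in, Ī = 0.0012566 in⁴.
Hole 3 (subtracted): ⌀0.4, A = 0.12566 in², x = 6 in, Ī = 0.0012566 in⁴.
Hole 4 (subtracted): ⌀0.4, A = 0.12566 in², x = 8 in, Ī = 0.0012566 in⁴.
By symmetry the centroid is at mid-width, x̄ = 5 in.
Transfer each piece to the vertical centroidal axis using Ī + A·d² with d = x − 5:
  plate: d = 0 in → contributes +83.333 in⁴
  hole 1: d = -3 in → contributes −1.1322 in⁴
  hole 2: d = -1 in → contributes −0.12692 in⁴
  hole 3: d = 1 in → contributes −0.12692 in⁴
  hole 4: d = 3 in → contributes −1.1322 in⁴
Total I = 80.815 in⁴.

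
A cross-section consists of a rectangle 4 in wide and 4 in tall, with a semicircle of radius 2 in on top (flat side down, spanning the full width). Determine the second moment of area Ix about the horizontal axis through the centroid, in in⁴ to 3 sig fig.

Ix ≈ 59.7 in⁴

Split into non-overlapping primitives; take the origin at the lower-left of the bounding box.
Rectangular body: 4 × 4, A = 16 in², y = 2 in, Ī = 21.333 in⁴.
Semicircular cap: semicircle r = 2, A = 6.2832 in², y = 4.8488 in, Ī = 1.7561 in⁴.
Centroid: ȳ = ΣA·y / ΣA = 2.8033 in.
Transfer each piece to the horizontal axis through the centroid using Ī + A·d² with d = y − 2.8033:
  rectangular body: d = -0.80328 in → contributes +31.658 in⁴
  semicircular cap: d = 2.0455 in → contributes +28.047 in⁴
Total I = 59.704 in⁴.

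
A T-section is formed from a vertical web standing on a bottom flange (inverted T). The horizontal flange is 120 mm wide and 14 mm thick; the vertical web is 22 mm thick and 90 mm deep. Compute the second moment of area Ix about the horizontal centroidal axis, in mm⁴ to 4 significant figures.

Ix ≈ 3.821 × 10⁶ mm⁴

Treat the section as a set of non-overlapping primitives; coordinates are from the bounding-box lower-left.
Flange: 120 × 14, A = 1 680 mm², y = 7 mm, Ī = 27 440 mm⁴.
Web: 22 × 90, A = 1 980 mm², y = 59 mm, Ī = 1 336 500 mm⁴.
Centroid: ȳ = ΣA·y / ΣA = 35.1311 mm.
Transfer each piece to the horizontal centroidal axis using Ī + A·d² with d = y − 35.1311:
  flange: d = -28.1311 mm → contributes +1 356 927 mm⁴
  web: d = 23.8689 mm → contributes +2 464 550 mm⁴
Total I = 3 821 477 mm⁴.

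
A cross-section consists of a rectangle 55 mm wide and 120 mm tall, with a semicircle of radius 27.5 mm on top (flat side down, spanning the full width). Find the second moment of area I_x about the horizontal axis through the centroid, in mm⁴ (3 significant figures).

I_x ≈ 1.32 × 10⁷ mm⁴

Decompose the section into non-overlapping parts with the origin at the bottom-left of its bounding rectangle.
Rectangular body: 55 × 120, A = 6 600 mm², y = 60 mm, Ī = 7 920 000 mm⁴.
Semicircular cap: semicircle r = 27.5, A = 1187.9 mm², y = 131.67 mm, Ī = 62 772 mm⁴.
Centroid: ȳ = ΣA·y / ΣA = 70.932 mm.
Transfer each piece to the horizontal axis through the centroid using Ī + A·d² with d = y − 70.932:
  rectangular body: d = -10.932 mm → contributes +8 708 794 mm⁴
  semicircular cap: d = 60.739 mm → contributes +4 445 273 mm⁴
Total I = 13 154 067 mm⁴.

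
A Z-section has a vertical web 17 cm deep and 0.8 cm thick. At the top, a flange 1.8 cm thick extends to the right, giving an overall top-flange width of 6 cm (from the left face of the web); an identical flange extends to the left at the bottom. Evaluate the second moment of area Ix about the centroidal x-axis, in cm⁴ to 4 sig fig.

Decompose the section into non-overlapping parts with the origin at the bottom-left of its bounding rectangle.
Web: 0.8 × 17, A = 13.6 cm², y = 8.5 cm, Ī = 327.533 cm⁴.
Top flange (beyond web): 5.2 × 1.8, A = 9.36 cm², y = 16.1 cm, Ī = 2.5272 cm⁴.
Bottom flange (beyond web): 5.2 × 1.8, A = 9.36 cm², y = 0.9 cm, Ī = 2.5272 cm⁴.
Centroid: ȳ = ΣA·y / ΣA = 8.5 cm.
Transfer each piece to the centroidal x-axis using Ī + A·d² with d = y − 8.5:
  web: d = 0 cm → contributes +327.533 cm⁴
  top flange (beyond web): d = 7.6 cm → contributes +543.161 cm⁴
  bottom flange (beyond web): d = -7.6 cm → contributes +543.161 cm⁴
Total I = 1413.85 cm⁴.

Ix ≈ 1414 cm⁴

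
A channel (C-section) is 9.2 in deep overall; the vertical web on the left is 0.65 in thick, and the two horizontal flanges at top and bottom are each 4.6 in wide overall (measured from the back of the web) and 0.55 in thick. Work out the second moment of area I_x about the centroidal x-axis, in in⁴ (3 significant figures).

I_x ≈ 124 in⁴

Split into non-overlapping primitives; take the origin at the lower-left of the bounding box.
Web: 0.65 × 9.2, A = 5.98 in², y = 4.6 in, Ī = 42.179 in⁴.
Top flange (beyond web): 3.95 × 0.55, A = 2.1725 in², y = 8.925 in, Ī = 0.054765 in⁴.
Bottom flange (beyond web): 3.95 × 0.55, A = 2.1725 in², y = 0.275 in, Ī = 0.054765 in⁴.
By symmetry the centroid is at mid-height, ȳ = 4.6 in.
Transfer each piece to the centroidal x-axis using Ī + A·d² with d = y − 4.6:
  web: d = 0 in → contributes +42.179 in⁴
  top flange (beyond web): d = 4.325 in → contributes +40.693 in⁴
  bottom flange (beyond web): d = -4.325 in → contributes +40.693 in⁴
Total I = 123.56 in⁴.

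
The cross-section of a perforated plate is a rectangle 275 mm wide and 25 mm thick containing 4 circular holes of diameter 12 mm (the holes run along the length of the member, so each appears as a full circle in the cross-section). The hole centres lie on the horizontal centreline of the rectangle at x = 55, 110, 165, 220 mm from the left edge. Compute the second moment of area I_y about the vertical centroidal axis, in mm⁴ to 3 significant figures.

I_y ≈ 4.16 × 10⁷ mm⁴

Decompose the section into non-overlapping parts with the origin at the bottom-left of its bounding rectangle.
Plate: 275 × 25, A = 6 875 mm², x = 137.5 mm, Ī = 43 326 823 mm⁴.
Hole 1 (subtracted): ⌀12, A = 113.1 mm², x = 55 mm, Ī = 1017.9 mm⁴.
Hole 2 (subtracted): ⌀12, A = 113.1 mm², x = 110 mm, Ī = 1017.9 mm⁴.
Hole 3 (subtracted): ⌀12, A = 113.1 mm², x = 165 mm, Ī = 1017.9 mm⁴.
Hole 4 (subtracted): ⌀12, A = 113.1 mm², x = 220 mm, Ī = 1017.9 mm⁴.
By symmetry the centroid is at mid-width, x̄ = 137.5 mm.
Transfer each piece to the vertical centroidal axis using Ī + A·d² with d = x − 137.5:
  plate: d = 0 mm → contributes +43 326 823 mm⁴
  hole 1: d = -82.5 mm → contributes −770 787 mm⁴
  hole 2: d = -27.5 mm → contributes −86 548 mm⁴
  hole 3: d = 27.5 mm → contributes −86 548 mm⁴
  hole 4: d = 82.5 mm → contributes −770 787 mm⁴
Total I = 41 612 154 mm⁴.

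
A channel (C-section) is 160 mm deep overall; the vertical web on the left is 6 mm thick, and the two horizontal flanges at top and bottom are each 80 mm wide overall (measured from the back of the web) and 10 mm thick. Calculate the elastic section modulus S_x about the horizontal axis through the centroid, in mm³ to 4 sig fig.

S_x ≈ 1.298 × 10⁵ mm³

Treat the section as a set of non-overlapping primitives; coordinates are from the bounding-box lower-left.
Web: 6 × 160, A = 960 mm², y = 80 mm, Ī = 2 048 000 mm⁴.
Top flange (beyond web): 74 × 10, A = 740 mm², y = 155 mm, Ī = 6166.67 mm⁴.
Bottom flange (beyond web): 74 × 10, A = 740 mm², y = 5 mm, Ī = 6166.67 mm⁴.
By symmetry the centroid is at mid-height, ȳ = 80 mm.
Transfer each piece to the horizontal axis through the centroid using Ī + A·d² with d = y − 80:
  web: d = 0 mm → contributes +2 048 000 mm⁴
  top flange (beyond web): d = 75 mm → contributes +4 168 667 mm⁴
  bottom flange (beyond web): d = -75 mm → contributes +4 168 667 mm⁴
Total I = 10 385 333 mm⁴.
Extreme fibre distance c = 80 mm; S = I/c = 129 817 mm³.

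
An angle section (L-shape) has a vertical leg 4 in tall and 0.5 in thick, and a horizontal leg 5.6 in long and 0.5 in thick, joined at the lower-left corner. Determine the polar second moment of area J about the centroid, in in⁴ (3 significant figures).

J ≈ 20.5 in⁴

Treat the section as a set of non-overlapping primitives; coordinates are from the bounding-box lower-left.
Vertical leg: 0.5 × 4, A = 2 in², y = 2 in, Ī = 2.6667 in⁴.
Horizontal leg (remainder): 5.1 × 0.5, A = 2.55 in², y = 0.25 in, Ī = 0.053125 in⁴.
Centroid: ȳ = ΣA·y / ΣA = 1.0192 in.
Transfer each piece to the centroidal x-axis using Ī + A·d² with d = y − 1.0192:
  vertical leg: d = 0.98077 in → contributes +4.5905 in⁴
  horizontal leg (remainder): d = -0.76923 in → contributes +1.562 in⁴
Total I = 6.1525 in⁴.
For the y-axis: x̄ = 1.8192 in.
Repeating about the centroidal y-axis gives I_y = 14.356 in⁴.
Polar second moment: J = I_x + I_y = 20.509 in⁴.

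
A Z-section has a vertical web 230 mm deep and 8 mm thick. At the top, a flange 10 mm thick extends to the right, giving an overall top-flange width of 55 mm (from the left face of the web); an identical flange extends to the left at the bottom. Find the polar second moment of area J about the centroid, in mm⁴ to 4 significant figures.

J ≈ 2.039 × 10⁷ mm⁴

Decompose the section into non-overlapping parts with the origin at the bottom-left of its bounding rectangle.
Web: 8 × 230, A = 1 840 mm², y = 115 mm, Ī = 8 111 333 mm⁴.
Top flange (beyond web): 47 × 10, A = 470 mm², y = 225 mm, Ī = 3916.67 mm⁴.
Bottom flange (beyond web): 47 × 10, A = 470 mm², y = 5 mm, Ī = 3916.67 mm⁴.
Centroid: ȳ = ΣA·y / ΣA = 115 mm.
Transfer each piece to the centroidal x-axis using Ī + A·d² with d = y − 115:
  web: d = 0 mm → contributes +8 111 333 mm⁴
  top flange (beyond web): d = 110 mm → contributes +5 690 917 mm⁴
  bottom flange (beyond web): d = -110 mm → contributes +5 690 917 mm⁴
Total I = 19 493 167 mm⁴.
For the y-axis: x̄ = 51 mm.
Repeating about the centroidal y-axis gives I_y = 893 727 mm⁴.
Polar second moment: J = I_x + I_y = 20 386 893 mm⁴.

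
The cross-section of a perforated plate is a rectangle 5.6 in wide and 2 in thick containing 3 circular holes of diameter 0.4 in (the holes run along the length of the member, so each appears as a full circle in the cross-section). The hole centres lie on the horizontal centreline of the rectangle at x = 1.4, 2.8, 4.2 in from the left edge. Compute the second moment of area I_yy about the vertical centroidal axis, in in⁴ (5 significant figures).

I_yy ≈ 28.773 in⁴

Split into non-overlapping primitives; take the origin at the lower-left of the bounding box.
Plate: 5.6 × 2, A = 11.2 in², x = 2.8 in, Ī = 29.26933 in⁴.
Hole 1 (subtracted): ⌀0.4, A = 0.1256637 in², x = 1.4 in, Ī = 0.001256637 in⁴.
Hole 2 (subtracted): ⌀0.4, A = 0.1256637 in², x = 2.8 in, Ī = 0.001256637 in⁴.
Hole 3 (subtracted): ⌀0.4, A = 0.1256637 in², x = 4.2 in, Ī = 0.001256637 in⁴.
By symmetry the centroid is at mid-width, x̄ = 2.8 in.
Transfer each piece to the vertical centroidal axis using Ī + A·d² with d = x − 2.8:
  plate: d = 0 in → contributes +29.26933 in⁴
  hole 1: d = -1.4 in → contributes −0.2475575 in⁴
  hole 2: d = 0 in → contributes −0.001256637 in⁴
  hole 3: d = 1.4 in → contributes −0.2475575 in⁴
Total I = 28.77296 in⁴.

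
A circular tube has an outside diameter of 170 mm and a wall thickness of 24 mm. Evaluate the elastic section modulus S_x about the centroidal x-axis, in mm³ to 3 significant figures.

S_x ≈ 3.54 × 10⁵ mm³

Break the section into simple shapes (no overlaps), measuring from the bottom-left corner of the bounding box.
Outer circle: ⌀170, A = 22 698 mm², y = 85 mm, Ī = 40 998 275 mm⁴.
Bore (subtracted): ⌀122, A = 11 690 mm², y = 85 mm, Ī = 10 874 498 mm⁴.
By symmetry the centroid is at mid-height, ȳ = 85 mm.
All pieces are centred on the centroidal x-axis, so I = ΣĪ (holes subtracted) = 30 123 777 mm⁴.
Extreme fibre distance c = 85 mm; S = I/c = 354 397 mm³.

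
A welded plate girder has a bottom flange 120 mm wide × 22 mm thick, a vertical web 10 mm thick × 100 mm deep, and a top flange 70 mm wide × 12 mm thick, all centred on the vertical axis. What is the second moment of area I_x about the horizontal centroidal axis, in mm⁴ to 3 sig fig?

Break the section into simple shapes (no overlaps), measuring from the bottom-left corner of the bounding box.
Bottom plate: 120 × 22, A = 2 640 mm², y = 11 mm, Ī = 106 480 mm⁴.
Web plate: 10 × 100, A = 1 000 mm², y = 72 mm, Ī = 833 333 mm⁴.
Top plate: 70 × 12, A = 840 mm², y = 128 mm, Ī = 10 080 mm⁴.
Centroid: ȳ = ΣA·y / ΣA = 46.554 mm.
Transfer each piece to the horizontal centroidal axis using Ī + A·d² with d = y − 46.554:
  bottom plate: d = -35.554 mm → contributes +3 443 589 mm⁴
  web plate: d = 25.446 mm → contributes +1 480 854 mm⁴
  top plate: d = 81.446 mm → contributes +5 582 237 mm⁴
Total I = 10 506 680 mm⁴.

I_x ≈ 1.05 × 10⁷ mm⁴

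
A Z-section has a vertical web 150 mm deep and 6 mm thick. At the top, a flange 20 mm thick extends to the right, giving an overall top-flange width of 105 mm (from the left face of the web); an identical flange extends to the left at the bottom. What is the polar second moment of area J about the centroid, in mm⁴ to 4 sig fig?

J ≈ 3.270 × 10⁷ mm⁴

Split into non-overlapping primitives; take the origin at the lower-left of the bounding box.
Web: 6 × 150, A = 900 mm², y = 75 mm, Ī = 1 687 500 mm⁴.
Top flange (beyond web): 99 × 20, A = 1 980 mm², y = 140 mm, Ī = 66 000 mm⁴.
Bottom flange (beyond web): 99 × 20, A = 1 980 mm², y = 10 mm, Ī = 66 000 mm⁴.
Centroid: ȳ = ΣA·y / ΣA = 75 mm.
Transfer each piece to the centroidal x-axis using Ī + A·d² with d = y − 75:
  web: d = 0 mm → contributes +1 687 500 mm⁴
  top flange (beyond web): d = 65 mm → contributes +8 431 500 mm⁴
  bottom flange (beyond web): d = -65 mm → contributes +8 431 500 mm⁴
Total I = 18 550 500 mm⁴.
For the y-axis: x̄ = 102 mm.
Repeating about the centroidal y-axis gives I_y = 14 151 780 mm⁴.
Polar second moment: J = I_x + I_y = 32 702 280 mm⁴.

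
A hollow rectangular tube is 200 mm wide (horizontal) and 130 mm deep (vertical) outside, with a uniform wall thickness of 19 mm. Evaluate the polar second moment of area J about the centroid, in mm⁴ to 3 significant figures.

J ≈ 8.02 × 10⁷ mm⁴

Decompose the section into non-overlapping parts with the origin at the bottom-left of its bounding rectangle.
Outer rectangle: 200 × 130, A = 26 000 mm², y = 65 mm, Ī = 36 616 667 mm⁴.
Inner void (subtracted): 162 × 92, A = 14 904 mm², y = 65 mm, Ī = 10 512 288 mm⁴.
By symmetry the centroid is at mid-height, ȳ = 65 mm.
All pieces are centred on the centroidal x-axis, so I = ΣĪ (holes subtracted) = 26 104 379 mm⁴.
Repeating about the centroidal y-axis gives I_y = 54 071 619 mm⁴.
Polar second moment: J = I_x + I_y = 80 175 997 mm⁴.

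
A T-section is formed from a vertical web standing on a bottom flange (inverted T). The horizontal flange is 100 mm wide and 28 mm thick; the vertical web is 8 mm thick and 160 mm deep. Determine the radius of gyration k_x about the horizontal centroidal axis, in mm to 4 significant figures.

k_x ≈ 51.15 mm

Split into non-overlapping primitives; take the origin at the lower-left of the bounding box.
Flange: 100 × 28, A = 2 800 mm², y = 14 mm, Ī = 182 933 mm⁴.
Web: 8 × 160, A = 1 280 mm², y = 108 mm, Ī = 2 730 667 mm⁴.
Centroid: ȳ = ΣA·y / ΣA = 43.4902 mm.
Transfer each piece to the horizontal centroidal axis using Ī + A·d² with d = y − 43.4902:
  flange: d = -29.4902 mm → contributes +2 618 014 mm⁴
  web: d = 64.5098 mm → contributes +8 057 406 mm⁴
Total I = 10 675 420 mm⁴.
Radius of gyration: k = √(I/A) = √(10 675 420 / 4 080) = 51.152 mm.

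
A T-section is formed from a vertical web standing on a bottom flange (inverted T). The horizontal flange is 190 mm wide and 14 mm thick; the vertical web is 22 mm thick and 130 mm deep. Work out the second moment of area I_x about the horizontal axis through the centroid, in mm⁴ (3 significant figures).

I_x ≈ 1.12 × 10⁷ mm⁴

Treat the section as a set of non-overlapping primitives; coordinates are from the bounding-box lower-left.
Flange: 190 × 14, A = 2 660 mm², y = 7 mm, Ī = 43 447 mm⁴.
Web: 22 × 130, A = 2 860 mm², y = 79 mm, Ī = 4 027 833 mm⁴.
Centroid: ȳ = ΣA·y / ΣA = 44.304 mm.
Transfer each piece to the horizontal axis through the centroid using Ī + A·d² with d = y − 44.304:
  flange: d = -37.304 mm → contributes +3 745 141 mm⁴
  web: d = 34.696 mm → contributes +7 470 668 mm⁴
Total I = 11 215 809 mm⁴.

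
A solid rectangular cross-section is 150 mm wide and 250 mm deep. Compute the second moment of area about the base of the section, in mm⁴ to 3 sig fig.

I_base ≈ 7.81 × 10⁸ mm⁴

The section: 150 × 250, A = 37 500 mm², y = 125 mm, Ī = 195 312 500 mm⁴.
Transfer it to the bottom edge using Ī + A·d² with d = y − 0:
  the section: d = 125 mm → contributes +781 250 000 mm⁴
Total I = 781 250 000 mm⁴.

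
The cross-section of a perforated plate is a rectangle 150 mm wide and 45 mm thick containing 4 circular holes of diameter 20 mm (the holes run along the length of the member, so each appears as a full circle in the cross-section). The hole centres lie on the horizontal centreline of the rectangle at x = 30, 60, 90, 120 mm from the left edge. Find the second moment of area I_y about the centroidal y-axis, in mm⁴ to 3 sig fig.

Treat the section as a set of non-overlapping primitives; coordinates are from the bounding-box lower-left.
Plate: 150 × 45, A = 6 750 mm², x = 75 mm, Ī = 12 656 250 mm⁴.
Hole 1 (subtracted): ⌀20, A = 314.16 mm², x = 30 mm, Ī = 7 854 mm⁴.
Hole 2 (subtracted): ⌀20, A = 314.16 mm², x = 60 mm, Ī = 7 854 mm⁴.
Hole 3 (subtracted): ⌀20, A = 314.16 mm², x = 90 mm, Ī = 7 854 mm⁴.
Hole 4 (subtracted): ⌀20, A = 314.16 mm², x = 120 mm, Ī = 7 854 mm⁴.
By symmetry the centroid is at mid-width, x̄ = 75 mm.
Transfer each piece to the centroidal y-axis using Ī + A·d² with d = x − 75:
  plate: d = 0 mm → contributes +12 656 250 mm⁴
  hole 1: d = -45 mm → contributes −644 026 mm⁴
  hole 2: d = -15 mm → contributes −78 540 mm⁴
  hole 3: d = 15 mm → contributes −78 540 mm⁴
  hole 4: d = 45 mm → contributes −644 026 mm⁴
Total I = 11 211 117 mm⁴.

I_y ≈ 1.12 × 10⁷ mm⁴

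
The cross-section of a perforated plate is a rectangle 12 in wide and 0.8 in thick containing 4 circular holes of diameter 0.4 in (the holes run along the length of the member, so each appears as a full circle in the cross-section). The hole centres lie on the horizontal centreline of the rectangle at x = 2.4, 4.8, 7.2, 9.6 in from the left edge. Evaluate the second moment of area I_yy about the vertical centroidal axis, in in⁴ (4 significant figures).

I_yy ≈ 111.6 in⁴

Break the section into simple shapes (no overlaps), measuring from the bottom-left corner of the bounding box.
Plate: 12 × 0.8, A = 9.6 in², x = 6 in, Ī = 115.2 in⁴.
Hole 1 (subtracted): ⌀0.4, A = 0.125664 in², x = 2.4 in, Ī = 0.00125664 in⁴.
Hole 2 (subtracted): ⌀0.4, A = 0.125664 in², x = 4.8 in, Ī = 0.00125664 in⁴.
Hole 3 (subtracted): ⌀0.4, A = 0.125664 in², x = 7.2 in, Ī = 0.00125664 in⁴.
Hole 4 (subtracted): ⌀0.4, A = 0.125664 in², x = 9.6 in, Ī = 0.00125664 in⁴.
By symmetry the centroid is at mid-width, x̄ = 6 in.
Transfer each piece to the vertical centroidal axis using Ī + A·d² with d = x − 6:
  plate: d = 0 in → contributes +115.2 in⁴
  hole 1: d = -3.6 in → contributes −1.62986 in⁴
  hole 2: d = -1.2 in → contributes −0.182212 in⁴
  hole 3: d = 1.2 in → contributes −0.182212 in⁴
  hole 4: d = 3.6 in → contributes −1.62986 in⁴
Total I = 111.576 in⁴.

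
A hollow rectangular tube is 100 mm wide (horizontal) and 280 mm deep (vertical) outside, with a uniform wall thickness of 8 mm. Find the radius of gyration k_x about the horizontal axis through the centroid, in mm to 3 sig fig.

Decompose the section into non-overlapping parts with the origin at the bottom-left of its bounding rectangle.
Outer rectangle: 100 × 280, A = 28 000 mm², y = 140 mm, Ī = 182 933 333 mm⁴.
Inner void (subtracted): 84 × 264, A = 22 176 mm², y = 140 mm, Ī = 128 798 208 mm⁴.
By symmetry the centroid is at mid-height, ȳ = 140 mm.
All pieces are centred on the horizontal axis through the centroid, so I = ΣĪ (holes subtracted) = 54 135 125 mm⁴.
Radius of gyration: k = √(I/A) = √(54 135 125 / 5 824) = 96.412 mm.

k_x ≈ 96.4 mm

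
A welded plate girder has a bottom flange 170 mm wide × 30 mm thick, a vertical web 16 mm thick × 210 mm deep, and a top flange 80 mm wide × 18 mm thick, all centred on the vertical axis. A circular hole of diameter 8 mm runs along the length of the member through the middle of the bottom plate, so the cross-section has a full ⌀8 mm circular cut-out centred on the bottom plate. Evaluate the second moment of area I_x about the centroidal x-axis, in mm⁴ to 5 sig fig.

Split into non-overlapping primitives; take the origin at the lower-left of the bounding box.
Bottom plate: 170 × 30, A = 5 100 mm², y = 15 mm, Ī = 382 500 mm⁴.
Web plate: 16 × 210, A = 3 360 mm², y = 135 mm, Ī = 12 348 000 mm⁴.
Top plate: 80 × 18, A = 1 440 mm², y = 249 mm, Ī = 38 880 mm⁴.
Hole (subtracted): ⌀8, A = 50.26548 mm², y = 15 mm, Ī = 201.0619 mm⁴.
Centroid: ȳ = ΣA·y / ΣA = 90.14517 mm.
Transfer each piece to the centroidal x-axis using Ī + A·d² with d = y − 90.14517:
  bottom plate: d = -75.14517 mm → contributes +29 181 164 mm⁴
  web plate: d = 44.85483 mm → contributes +19 108 171 mm⁴
  top plate: d = 158.8548 mm → contributes +36 377 073 mm⁴
  hole: d = -75.14517 mm → contributes −284 040 mm⁴
Total I = 84 382 368 mm⁴.

I_x ≈ 8.4382 × 10⁷ mm⁴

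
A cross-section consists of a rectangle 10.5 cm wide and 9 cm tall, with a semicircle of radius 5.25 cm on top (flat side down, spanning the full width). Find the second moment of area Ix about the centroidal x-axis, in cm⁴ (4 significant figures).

Ix ≈ 2065 cm⁴

Treat the section as a set of non-overlapping primitives; coordinates are from the bounding-box lower-left.
Rectangular body: 10.5 × 9, A = 94.5 cm², y = 4.5 cm, Ī = 637.875 cm⁴.
Semicircular cap: semicircle r = 5.25, A = 43.2951 cm², y = 11.2282 cm, Ī = 83.3814 cm⁴.
Centroid: ȳ = ΣA·y / ΣA = 6.61398 cm.
Transfer each piece to the centroidal x-axis using Ī + A·d² with d = y − 6.61398:
  rectangular body: d = -2.11398 cm → contributes +1060.19 cm⁴
  semicircular cap: d = 4.61419 cm → contributes +1005.16 cm⁴
Total I = 2065.35 cm⁴.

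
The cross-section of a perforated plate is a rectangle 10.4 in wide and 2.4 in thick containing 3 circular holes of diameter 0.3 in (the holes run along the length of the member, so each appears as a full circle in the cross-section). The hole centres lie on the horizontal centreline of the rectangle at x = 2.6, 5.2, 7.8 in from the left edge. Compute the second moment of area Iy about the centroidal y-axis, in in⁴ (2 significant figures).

Treat the section as a set of non-overlapping primitives; coordinates are from the bounding-box lower-left.
Plate: 10.4 × 2.4, A = 24.96 in², x = 5.2 in, Ī = 225 in⁴.
Hole 1 (subtracted): ⌀0.3, A = 0.07069 in², x = 2.6 in, Ī = 0.0003976 in⁴.
Hole 2 (subtracted): ⌀0.3, A = 0.07069 in², x = 5.2 in, Ī = 0.0003976 in⁴.
Hole 3 (subtracted): ⌀0.3, A = 0.07069 in², x = 7.8 in, Ī = 0.0003976 in⁴.
By symmetry the centroid is at mid-width, x̄ = 5.2 in.
Transfer each piece to the centroidal y-axis using Ī + A·d² with d = x − 5.2:
  plate: d = 0 in → contributes +225 in⁴
  hole 1: d = -2.6 in → contributes −0.4782 in⁴
  hole 2: d = 0 in → contributes −0.0003976 in⁴
  hole 3: d = 2.6 in → contributes −0.4782 in⁴
Total I = 224 in⁴.

Iy ≈ 220 in⁴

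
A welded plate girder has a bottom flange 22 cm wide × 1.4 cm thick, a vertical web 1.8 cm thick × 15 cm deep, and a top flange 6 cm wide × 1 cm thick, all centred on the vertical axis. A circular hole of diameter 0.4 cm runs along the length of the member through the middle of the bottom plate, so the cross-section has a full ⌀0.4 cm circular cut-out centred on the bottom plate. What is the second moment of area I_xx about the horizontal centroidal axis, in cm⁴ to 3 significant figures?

I_xx ≈ 2310 cm⁴

Break the section into simple shapes (no overlaps), measuring from the bottom-left corner of the bounding box.
Bottom plate: 22 × 1.4, A = 30.8 cm², y = 0.7 cm, Ī = 5.0307 cm⁴.
Web plate: 1.8 × 15, A = 27 cm², y = 8.9 cm, Ī = 506.25 cm⁴.
Top plate: 6 × 1, A = 6 cm², y = 16.9 cm, Ī = 0.5 cm⁴.
Hole (subtracted): ⌀0.4, A = 0.12566 cm², y = 0.7 cm, Ī = 0.0012566 cm⁴.
Centroid: ȳ = ΣA·y / ΣA = 5.7036 cm.
Transfer each piece to the horizontal centroidal axis using Ī + A·d² with d = y − 5.7036:
  bottom plate: d = -5.0036 cm → contributes +776.14 cm⁴
  web plate: d = 3.1964 cm → contributes +782.11 cm⁴
  top plate: d = 11.196 cm → contributes +752.66 cm⁴
  hole: d = -5.0036 cm → contributes −3.1474 cm⁴
Total I = 2307.8 cm⁴.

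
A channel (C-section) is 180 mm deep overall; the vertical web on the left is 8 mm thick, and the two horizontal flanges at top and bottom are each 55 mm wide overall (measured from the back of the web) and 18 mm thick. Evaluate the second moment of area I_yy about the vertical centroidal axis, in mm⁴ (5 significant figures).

I_yy ≈ 9.0746 × 10⁵ mm⁴

Split into non-overlapping primitives; take the origin at the lower-left of the bounding box.
Web: 8 × 180, A = 1 440 mm², x = 4 mm, Ī = 7 680 mm⁴.
Top flange (beyond web): 47 × 18, A = 846 mm², x = 31.5 mm, Ī = 155734.5 mm⁴.
Bottom flange (beyond web): 47 × 18, A = 846 mm², x = 31.5 mm, Ī = 155734.5 mm⁴.
Centroid: x̄ = ΣA·x / ΣA = 18.85632 mm.
Transfer each piece to the vertical centroidal axis using Ī + A·d² with d = x − 18.85632:
  web: d = -14.85632 mm → contributes +325502.8 mm⁴
  top flange (beyond web): d = 12.64368 mm → contributes +290978.3 mm⁴
  bottom flange (beyond web): d = 12.64368 mm → contributes +290978.3 mm⁴
Total I = 907459.3 mm⁴.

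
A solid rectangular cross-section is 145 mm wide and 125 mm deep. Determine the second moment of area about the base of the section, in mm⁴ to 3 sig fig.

I_base ≈ 9.44 × 10⁷ mm⁴

The section: 145 × 125, A = 18 125 mm², y = 62.5 mm, Ī = 23 600 260 mm⁴.
Transfer it to the base of the section using Ī + A·d² with d = y − 0:
  the section: d = 62.5 mm → contributes +94 401 042 mm⁴
Total I = 94 401 042 mm⁴.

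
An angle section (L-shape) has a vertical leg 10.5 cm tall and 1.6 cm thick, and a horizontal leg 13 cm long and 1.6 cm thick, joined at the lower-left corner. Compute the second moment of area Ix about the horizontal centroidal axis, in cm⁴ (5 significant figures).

Ix ≈ 331.42 cm⁴

Decompose the section into non-overlapping parts with the origin at the bottom-left of its bounding rectangle.
Vertical leg: 1.6 × 10.5, A = 16.8 cm², y = 5.25 cm, Ī = 154.35 cm⁴.
Horizontal leg (remainder): 11.4 × 1.6, A = 18.24 cm², y = 0.8 cm, Ī = 3.8912 cm⁴.
Centroid: ȳ = ΣA·y / ΣA = 2.933562 cm.
Transfer each piece to the horizontal centroidal axis using Ī + A·d² with d = y − 2.933562:
  vertical leg: d = 2.316438 cm → contributes +244.4969 cm⁴
  horizontal leg (remainder): d = -2.133562 cm → contributes +86.92124 cm⁴
Total I = 331.4181 cm⁴.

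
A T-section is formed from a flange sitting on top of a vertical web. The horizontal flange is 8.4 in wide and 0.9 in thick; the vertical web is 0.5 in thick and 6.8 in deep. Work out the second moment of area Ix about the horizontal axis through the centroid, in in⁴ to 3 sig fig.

Break the section into simple shapes (no overlaps), measuring from the bottom-left corner of the bounding box.
Flange: 8.4 × 0.9, A = 7.56 in², y = 7.25 in, Ī = 0.5103 in⁴.
Web: 0.5 × 6.8, A = 3.4 in², y = 3.4 in, Ī = 13.101 in⁴.
Centroid: ȳ = ΣA·y / ΣA = 6.0557 in.
Transfer each piece to the horizontal axis through the centroid using Ī + A·d² with d = y − 6.0557:
  flange: d = 1.1943 in → contributes +11.294 in⁴
  web: d = -2.6557 in → contributes +37.08 in⁴
Total I = 48.374 in⁴.

Ix ≈ 48.4 in⁴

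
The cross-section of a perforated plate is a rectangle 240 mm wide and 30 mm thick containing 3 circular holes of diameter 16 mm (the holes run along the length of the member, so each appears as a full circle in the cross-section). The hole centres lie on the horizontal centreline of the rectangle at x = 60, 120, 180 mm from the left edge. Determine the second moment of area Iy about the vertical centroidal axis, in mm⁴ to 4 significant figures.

Break the section into simple shapes (no overlaps), measuring from the bottom-left corner of the bounding box.
Plate: 240 × 30, A = 7 200 mm², x = 120 mm, Ī = 34 560 000 mm⁴.
Hole 1 (subtracted): ⌀16, A = 201.062 mm², x = 60 mm, Ī = 3216.99 mm⁴.
Hole 2 (subtracted): ⌀16, A = 201.062 mm², x = 120 mm, Ī = 3216.99 mm⁴.
Hole 3 (subtracted): ⌀16, A = 201.062 mm², x = 180 mm, Ī = 3216.99 mm⁴.
By symmetry the centroid is at mid-width, x̄ = 120 mm.
Transfer each piece to the vertical centroidal axis using Ī + A·d² with d = x − 120:
  plate: d = 0 mm → contributes +34 560 000 mm⁴
  hole 1: d = -60 mm → contributes −727 040 mm⁴
  hole 2: d = 0 mm → contributes −3216.99 mm⁴
  hole 3: d = 60 mm → contributes −727 040 mm⁴
Total I = 33 102 703 mm⁴.

Iy ≈ 3.310 × 10⁷ mm⁴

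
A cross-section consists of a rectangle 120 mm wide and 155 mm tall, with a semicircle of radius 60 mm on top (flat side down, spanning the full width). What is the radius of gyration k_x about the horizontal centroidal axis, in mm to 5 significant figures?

Split into non-overlapping primitives; take the origin at the lower-left of the bounding box.
Rectangular body: 120 × 155, A = 18 600 mm², y = 77.5 mm, Ī = 37 238 750 mm⁴.
Semicircular cap: semicircle r = 60, A = 5654.867 mm², y = 180.4648 mm, Ī = 1 422 450 mm⁴.
Centroid: ȳ = ΣA·y / ΣA = 101.5056 mm.
Transfer each piece to the horizontal centroidal axis using Ī + A·d² with d = y − 101.5056:
  rectangular body: d = -24.00558 mm → contributes +47 957 334 mm⁴
  semicircular cap: d = 78.95921 mm → contributes +36 678 038 mm⁴
Total I = 84 635 372 mm⁴.
Radius of gyration: k = √(I/A) = √(84 635 372 / 24254.87) = 59.0713 mm.

k_x ≈ 59.071 mm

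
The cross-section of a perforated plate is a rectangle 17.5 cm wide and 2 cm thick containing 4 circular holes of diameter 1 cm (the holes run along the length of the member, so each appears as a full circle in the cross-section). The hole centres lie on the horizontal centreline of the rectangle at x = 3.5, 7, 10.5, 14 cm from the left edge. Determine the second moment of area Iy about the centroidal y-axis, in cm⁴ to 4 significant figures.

Treat the section as a set of non-overlapping primitives; coordinates are from the bounding-box lower-left.
Plate: 17.5 × 2, A = 35 cm², x = 8.75 cm, Ī = 893.229 cm⁴.
Hole 1 (subtracted): ⌀1, A = 0.785398 cm², x = 3.5 cm, Ī = 0.0490874 cm⁴.
Hole 2 (subtracted): ⌀1, A = 0.785398 cm², x = 7 cm, Ī = 0.0490874 cm⁴.
Hole 3 (subtracted): ⌀1, A = 0.785398 cm², x = 10.5 cm, Ī = 0.0490874 cm⁴.
Hole 4 (subtracted): ⌀1, A = 0.785398 cm², x = 14 cm, Ī = 0.0490874 cm⁴.
By symmetry the centroid is at mid-width, x̄ = 8.75 cm.
Transfer each piece to the centroidal y-axis using Ī + A·d² with d = x − 8.75:
  plate: d = 0 cm → contributes +893.229 cm⁴
  hole 1: d = -5.25 cm → contributes −21.6966 cm⁴
  hole 2: d = -1.75 cm → contributes −2.45437 cm⁴
  hole 3: d = 1.75 cm → contributes −2.45437 cm⁴
  hole 4: d = 5.25 cm → contributes −21.6966 cm⁴
Total I = 844.927 cm⁴.

Iy ≈ 844.9 cm⁴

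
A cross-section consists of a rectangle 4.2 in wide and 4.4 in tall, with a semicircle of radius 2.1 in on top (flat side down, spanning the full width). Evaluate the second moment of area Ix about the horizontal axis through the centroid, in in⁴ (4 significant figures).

Split into non-overlapping primitives; take the origin at the lower-left of the bounding box.
Rectangular body: 4.2 × 4.4, A = 18.48 in², y = 2.2 in, Ī = 29.8144 in⁴.
Semicircular cap: semicircle r = 2.1, A = 6.92721 in², y = 5.29127 in, Ī = 2.13456 in⁴.
Centroid: ȳ = ΣA·y / ΣA = 3.04283 in.
Transfer each piece to the horizontal axis through the centroid using Ī + A·d² with d = y − 3.04283:
  rectangular body: d = -0.842826 in → contributes +42.9418 in⁴
  semicircular cap: d = 2.24844 in → contributes +37.155 in⁴
Total I = 80.0968 in⁴.

Ix ≈ 80.10 in⁴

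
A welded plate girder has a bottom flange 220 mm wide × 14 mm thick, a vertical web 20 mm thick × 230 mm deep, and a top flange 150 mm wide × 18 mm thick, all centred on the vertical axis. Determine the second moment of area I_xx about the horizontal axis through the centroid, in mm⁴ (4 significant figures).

I_xx ≈ 1.076 × 10⁸ mm⁴

Decompose the section into non-overlapping parts with the origin at the bottom-left of its bounding rectangle.
Bottom plate: 220 × 14, A = 3 080 mm², y = 7 mm, Ī = 50306.7 mm⁴.
Web plate: 20 × 230, A = 4 600 mm², y = 129 mm, Ī = 20 278 333 mm⁴.
Top plate: 150 × 18, A = 2 700 mm², y = 253 mm, Ī = 72 900 mm⁴.
Centroid: ȳ = ΣA·y / ΣA = 125.054 mm.
Transfer each piece to the horizontal axis through the centroid using Ī + A·d² with d = y − 125.054:
  bottom plate: d = -118.054 mm → contributes +42 975 451 mm⁴
  web plate: d = 3.94605 mm → contributes +20 349 961 mm⁴
  top plate: d = 127.946 mm → contributes +44 272 418 mm⁴
Total I = 107 597 830 mm⁴.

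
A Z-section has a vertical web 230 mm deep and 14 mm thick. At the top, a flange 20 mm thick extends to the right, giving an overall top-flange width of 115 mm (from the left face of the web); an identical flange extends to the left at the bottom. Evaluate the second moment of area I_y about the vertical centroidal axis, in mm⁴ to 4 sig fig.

I_y ≈ 1.684 × 10⁷ mm⁴

Treat the section as a set of non-overlapping primitives; coordinates are from the bounding-box lower-left.
Web: 14 × 230, A = 3 220 mm², x = 108 mm, Ī = 52593.3 mm⁴.
Top flange (beyond web): 101 × 20, A = 2 020 mm², x = 165.5 mm, Ī = 1 717 168 mm⁴.
Bottom flange (beyond web): 101 × 20, A = 2 020 mm², x = 50.5 mm, Ī = 1 717 168 mm⁴.
Centroid: x̄ = ΣA·x / ΣA = 108 mm.
Transfer each piece to the vertical centroidal axis using Ī + A·d² with d = x − 108:
  web: d = 0 mm → contributes +52593.3 mm⁴
  top flange (beyond web): d = 57.5 mm → contributes +8 395 793 mm⁴
  bottom flange (beyond web): d = -57.5 mm → contributes +8 395 793 mm⁴
Total I = 16 844 180 mm⁴.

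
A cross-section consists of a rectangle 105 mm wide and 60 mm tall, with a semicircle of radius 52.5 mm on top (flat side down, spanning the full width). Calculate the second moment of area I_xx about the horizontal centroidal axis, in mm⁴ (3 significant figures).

I_xx ≈ 9.74 × 10⁶ mm⁴

Decompose the section into non-overlapping parts with the origin at the bottom-left of its bounding rectangle.
Rectangular body: 105 × 60, A = 6 300 mm², y = 30 mm, Ī = 1 890 000 mm⁴.
Semicircular cap: semicircle r = 52.5, A = 4329.5 mm², y = 82.282 mm, Ī = 833 814 mm⁴.
Centroid: ȳ = ΣA·y / ΣA = 51.295 mm.
Transfer each piece to the horizontal centroidal axis using Ī + A·d² with d = y − 51.295:
  rectangular body: d = -21.295 mm → contributes +4 746 870 mm⁴
  semicircular cap: d = 30.987 mm → contributes +4 990 934 mm⁴
Total I = 9 737 805 mm⁴.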